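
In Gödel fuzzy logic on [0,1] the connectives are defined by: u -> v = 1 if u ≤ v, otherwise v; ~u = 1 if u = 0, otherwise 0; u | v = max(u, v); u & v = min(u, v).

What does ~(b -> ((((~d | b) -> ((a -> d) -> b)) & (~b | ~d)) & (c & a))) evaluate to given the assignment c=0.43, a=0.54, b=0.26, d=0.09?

1.00

~d: Gödel ¬ of 0.09 = 0 (operand ≠ 0)
(~d | b) = max(0, 0.26) = 0.26
(a -> d): 0.54 > 0.09, so result = 0.09
((a -> d) -> b): 0.09 ≤ 0.26, so result = 1
((~d | b) -> ((a -> d) -> b)): 0.26 ≤ 1, so result = 1
~b: Gödel ¬ of 0.26 = 0 (operand ≠ 0)
~d: Gödel ¬ of 0.09 = 0 (operand ≠ 0)
(~b | ~d) = max(0, 0) = 0
(((~d | b) -> ((a -> d) -> b)) & (~b | ~d)) = min(1, 0) = 0
(c & a) = min(0.43, 0.54) = 0.43
((((~d | b) -> ((a -> d) -> b)) & (~b | ~d)) & (c & a)) = min(0, 0.43) = 0
(b -> ((((~d | b) -> ((a -> d) -> b)) & (~b | ~d)) & (c & a))): 0.26 > 0, so result = 0
~(b -> ((((~d | b) -> ((a -> d) -> b)) & (~b | ~d)) & (c & a))): Gödel ¬ of 0 = 1 (operand is 0)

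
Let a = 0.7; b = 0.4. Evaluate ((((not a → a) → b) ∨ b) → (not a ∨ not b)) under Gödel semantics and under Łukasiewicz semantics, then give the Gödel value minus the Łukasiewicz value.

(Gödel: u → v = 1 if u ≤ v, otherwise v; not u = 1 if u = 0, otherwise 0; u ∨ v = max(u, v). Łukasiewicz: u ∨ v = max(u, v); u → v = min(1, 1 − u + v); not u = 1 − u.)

Gödel evaluation:
  not a: Gödel ¬ of 0.7 = 0 (operand ≠ 0)
  (not a → a): 0 ≤ 0.7, so result = 1
  ((not a → a) → b): 1 > 0.4, so result = 0.4
  (((not a → a) → b) ∨ b) = max(0.4, 0.4) = 0.4
  not a: Gödel ¬ of 0.7 = 0 (operand ≠ 0)
  not b: Gödel ¬ of 0.4 = 0 (operand ≠ 0)
  (not a ∨ not b) = max(0, 0) = 0
  ((((not a → a) → b) ∨ b) → (not a ∨ not b)): 0.4 > 0, so result = 0
  Gödel value = 0
Łukasiewicz evaluation:
  not a: Łukasiewicz ¬ gives 1 − 0.7 = 0.3
  (not a → a): min(1, 1 − 0.3 + 0.7) = 1
  ((not a → a) → b): min(1, 1 − 1 + 0.4) = 0.4
  (((not a → a) → b) ∨ b) = max(0.4, 0.4) = 0.4
  not a: Łukasiewicz ¬ gives 1 − 0.7 = 0.3
  not b: Łukasiewicz ¬ gives 1 − 0.4 = 0.6
  (not a ∨ not b) = max(0.3, 0.6) = 0.6
  ((((not a → a) → b) ∨ b) → (not a ∨ not b)): min(1, 1 − 0.4 + 0.6) = 1
  Łukasiewicz value = 1
Difference: 0 − 1 = -1.00

-1.00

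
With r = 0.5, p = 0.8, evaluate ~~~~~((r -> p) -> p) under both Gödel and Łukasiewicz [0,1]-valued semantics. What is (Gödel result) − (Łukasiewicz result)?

-0.20

Gödel evaluation:
  (r -> p): 0.5 ≤ 0.8, so result = 1
  ((r -> p) -> p): 1 > 0.8, so result = 0.8
  ~((r -> p) -> p): Gödel ¬ of 0.8 = 0 (operand ≠ 0)
  ~~((r -> p) -> p): Gödel ¬ of 0 = 1 (operand is 0)
  ~~~((r -> p) -> p): Gödel ¬ of 1 = 0 (operand ≠ 0)
  ~~~~((r -> p) -> p): Gödel ¬ of 0 = 1 (operand is 0)
  ~~~~~((r -> p) -> p): Gödel ¬ of 1 = 0 (operand ≠ 0)
  Gödel value = 0
Łukasiewicz evaluation:
  (r -> p): min(1, 1 − 0.5 + 0.8) = 1
  ((r -> p) -> p): min(1, 1 − 1 + 0.8) = 0.8
  ~((r -> p) -> p): Łukasiewicz ¬ gives 1 − 0.8 = 0.2
  ~~((r -> p) -> p): Łukasiewicz ¬ gives 1 − 0.2 = 0.8
  ~~~((r -> p) -> p): Łukasiewicz ¬ gives 1 − 0.8 = 0.2
  ~~~~((r -> p) -> p): Łukasiewicz ¬ gives 1 − 0.2 = 0.8
  ~~~~~((r -> p) -> p): Łukasiewicz ¬ gives 1 − 0.8 = 0.2
  Łukasiewicz value = 0.2
Difference: 0 − 0.2 = -0.20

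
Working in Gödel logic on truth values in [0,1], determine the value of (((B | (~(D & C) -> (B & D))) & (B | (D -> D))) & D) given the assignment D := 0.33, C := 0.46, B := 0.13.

(D & C) = min(0.33, 0.46) = 0.33
~(D & C): Gödel ¬ of 0.33 = 0 (operand ≠ 0)
(B & D) = min(0.13, 0.33) = 0.13
(~(D & C) -> (B & D)): 0 ≤ 0.13, so result = 1
(B | (~(D & C) -> (B & D))) = max(0.13, 1) = 1
(D -> D): 0.33 ≤ 0.33, so result = 1
(B | (D -> D)) = max(0.13, 1) = 1
((B | (~(D & C) -> (B & D))) & (B | (D -> D))) = min(1, 1) = 1
(((B | (~(D & C) -> (B & D))) & (B | (D -> D))) & D) = min(1, 0.33) = 0.33

0.33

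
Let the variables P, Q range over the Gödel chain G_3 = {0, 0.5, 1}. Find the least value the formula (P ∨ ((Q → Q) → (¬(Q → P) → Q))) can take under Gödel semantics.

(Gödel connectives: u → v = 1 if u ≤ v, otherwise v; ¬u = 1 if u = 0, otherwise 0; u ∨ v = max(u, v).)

The minimum is attained at P = 0, Q = 0.5:
  (Q → Q): 0.5 ≤ 0.5, so result = 1
  (Q → P): 0.5 > 0, so result = 0
  ¬(Q → P): Gödel ¬ of 0 = 1 (operand is 0)
  (¬(Q → P) → Q): 1 > 0.5, so result = 0.5
  ((Q → Q) → (¬(Q → P) → Q)): 1 > 0.5, so result = 0.5
  (P ∨ ((Q → Q) → (¬(Q → P) → Q))) = max(0, 0.5) = 0.5
Checking all 9 assignments confirms none give a value below 0.50.

0.50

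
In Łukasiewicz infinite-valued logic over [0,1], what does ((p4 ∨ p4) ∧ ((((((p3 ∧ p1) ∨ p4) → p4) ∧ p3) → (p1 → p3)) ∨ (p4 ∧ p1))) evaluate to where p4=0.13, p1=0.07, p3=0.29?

0.13

(p4 ∨ p4) = max(0.13, 0.13) = 0.13
(p3 ∧ p1) = min(0.29, 0.07) = 0.07
((p3 ∧ p1) ∨ p4) = max(0.07, 0.13) = 0.13
(((p3 ∧ p1) ∨ p4) → p4): min(1, 1 − 0.13 + 0.13) = 1
((((p3 ∧ p1) ∨ p4) → p4) ∧ p3) = min(1, 0.29) = 0.29
(p1 → p3): min(1, 1 − 0.07 + 0.29) = 1
(((((p3 ∧ p1) ∨ p4) → p4) ∧ p3) → (p1 → p3)): min(1, 1 − 0.29 + 1) = 1
(p4 ∧ p1) = min(0.13, 0.07) = 0.07
((((((p3 ∧ p1) ∨ p4) → p4) ∧ p3) → (p1 → p3)) ∨ (p4 ∧ p1)) = max(1, 0.07) = 1
((p4 ∨ p4) ∧ ((((((p3 ∧ p1) ∨ p4) → p4) ∧ p3) → (p1 → p3)) ∨ (p4 ∧ p1))) = min(0.13, 1) = 0.13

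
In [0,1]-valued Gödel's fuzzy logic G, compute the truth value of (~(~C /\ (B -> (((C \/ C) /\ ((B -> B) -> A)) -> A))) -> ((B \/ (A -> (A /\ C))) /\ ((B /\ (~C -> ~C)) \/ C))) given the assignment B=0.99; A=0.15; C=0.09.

~C: Gödel ¬ of 0.09 = 0 (operand ≠ 0)
(C \/ C) = max(0.09, 0.09) = 0.09
(B -> B): 0.99 ≤ 0.99, so result = 1
((B -> B) -> A): 1 > 0.15, so result = 0.15
((C \/ C) /\ ((B -> B) -> A)) = min(0.09, 0.15) = 0.09
(((C \/ C) /\ ((B -> B) -> A)) -> A): 0.09 ≤ 0.15, so result = 1
(B -> (((C \/ C) /\ ((B -> B) -> A)) -> A)): 0.99 ≤ 1, so result = 1
(~C /\ (B -> (((C \/ C) /\ ((B -> B) -> A)) -> A))) = min(0, 1) = 0
~(~C /\ (B -> (((C \/ C) /\ ((B -> B) -> A)) -> A))): Gödel ¬ of 0 = 1 (operand is 0)
(A /\ C) = min(0.15, 0.09) = 0.09
(A -> (A /\ C)): 0.15 > 0.09, so result = 0.09
(B \/ (A -> (A /\ C))) = max(0.99, 0.09) = 0.99
~C: Gödel ¬ of 0.09 = 0 (operand ≠ 0)
~C: Gödel ¬ of 0.09 = 0 (operand ≠ 0)
(~C -> ~C): 0 ≤ 0, so result = 1
(B /\ (~C -> ~C)) = min(0.99, 1) = 0.99
((B /\ (~C -> ~C)) \/ C) = max(0.99, 0.09) = 0.99
((B \/ (A -> (A /\ C))) /\ ((B /\ (~C -> ~C)) \/ C)) = min(0.99, 0.99) = 0.99
(~(~C /\ (B -> (((C \/ C) /\ ((B -> B) -> A)) -> A))) -> ((B \/ (A -> (A /\ C))) /\ ((B /\ (~C -> ~C)) \/ C))): 1 > 0.99, so result = 0.99

0.99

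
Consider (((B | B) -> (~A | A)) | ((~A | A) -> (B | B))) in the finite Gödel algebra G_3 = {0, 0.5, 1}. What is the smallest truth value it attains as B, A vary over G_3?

Every assignment gives 1. For instance at B = 0, A = 0:
  (B | B) = max(0, 0) = 0
  ~A: Gödel ¬ of 0 = 1 (operand is 0)
  (~A | A) = max(1, 0) = 1
  ((B | B) -> (~A | A)): 0 ≤ 1, so result = 1
  ~A: Gödel ¬ of 0 = 1 (operand is 0)
  (~A | A) = max(1, 0) = 1
  (B | B) = max(0, 0) = 0
  ((~A | A) -> (B | B)): 1 > 0, so result = 0
  (((B | B) -> (~A | A)) | ((~A | A) -> (B | B))) = max(1, 0) = 1
All 9 assignments give value 1 — the formula is a G_3-tautology.

1.00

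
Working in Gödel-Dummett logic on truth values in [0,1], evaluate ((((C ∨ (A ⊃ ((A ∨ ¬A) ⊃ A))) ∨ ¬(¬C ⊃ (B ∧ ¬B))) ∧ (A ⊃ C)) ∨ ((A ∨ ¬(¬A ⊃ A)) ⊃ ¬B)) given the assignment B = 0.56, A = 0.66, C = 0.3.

¬A: Gödel ¬ of 0.66 = 0 (operand ≠ 0)
(A ∨ ¬A) = max(0.66, 0) = 0.66
((A ∨ ¬A) ⊃ A): 0.66 ≤ 0.66, so result = 1
(A ⊃ ((A ∨ ¬A) ⊃ A)): 0.66 ≤ 1, so result = 1
(C ∨ (A ⊃ ((A ∨ ¬A) ⊃ A))) = max(0.3, 1) = 1
¬C: Gödel ¬ of 0.3 = 0 (operand ≠ 0)
¬B: Gödel ¬ of 0.56 = 0 (operand ≠ 0)
(B ∧ ¬B) = min(0.56, 0) = 0
(¬C ⊃ (B ∧ ¬B)): 0 ≤ 0, so result = 1
¬(¬C ⊃ (B ∧ ¬B)): Gödel ¬ of 1 = 0 (operand ≠ 0)
((C ∨ (A ⊃ ((A ∨ ¬A) ⊃ A))) ∨ ¬(¬C ⊃ (B ∧ ¬B))) = max(1, 0) = 1
(A ⊃ C): 0.66 > 0.3, so result = 0.3
(((C ∨ (A ⊃ ((A ∨ ¬A) ⊃ A))) ∨ ¬(¬C ⊃ (B ∧ ¬B))) ∧ (A ⊃ C)) = min(1, 0.3) = 0.3
¬A: Gödel ¬ of 0.66 = 0 (operand ≠ 0)
(¬A ⊃ A): 0 ≤ 0.66, so result = 1
¬(¬A ⊃ A): Gödel ¬ of 1 = 0 (operand ≠ 0)
(A ∨ ¬(¬A ⊃ A)) = max(0.66, 0) = 0.66
¬B: Gödel ¬ of 0.56 = 0 (operand ≠ 0)
((A ∨ ¬(¬A ⊃ A)) ⊃ ¬B): 0.66 > 0, so result = 0
((((C ∨ (A ⊃ ((A ∨ ¬A) ⊃ A))) ∨ ¬(¬C ⊃ (B ∧ ¬B))) ∧ (A ⊃ C)) ∨ ((A ∨ ¬(¬A ⊃ A)) ⊃ ¬B)) = max(0.3, 0) = 0.3

0.30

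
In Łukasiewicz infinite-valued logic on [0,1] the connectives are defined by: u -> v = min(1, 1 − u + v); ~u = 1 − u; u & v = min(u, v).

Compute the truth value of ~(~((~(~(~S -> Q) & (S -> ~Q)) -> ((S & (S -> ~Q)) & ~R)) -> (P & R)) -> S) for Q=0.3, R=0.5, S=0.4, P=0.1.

0.20

~S: Łukasiewicz ¬ gives 1 − 0.4 = 0.6
(~S -> Q): min(1, 1 − 0.6 + 0.3) = 0.7
~(~S -> Q): Łukasiewicz ¬ gives 1 − 0.7 = 0.3
~Q: Łukasiewicz ¬ gives 1 − 0.3 = 0.7
(S -> ~Q): min(1, 1 − 0.4 + 0.7) = 1
(~(~S -> Q) & (S -> ~Q)) = min(0.3, 1) = 0.3
~(~(~S -> Q) & (S -> ~Q)): Łukasiewicz ¬ gives 1 − 0.3 = 0.7
~Q: Łukasiewicz ¬ gives 1 − 0.3 = 0.7
(S -> ~Q): min(1, 1 − 0.4 + 0.7) = 1
(S & (S -> ~Q)) = min(0.4, 1) = 0.4
~R: Łukasiewicz ¬ gives 1 − 0.5 = 0.5
((S & (S -> ~Q)) & ~R) = min(0.4, 0.5) = 0.4
(~(~(~S -> Q) & (S -> ~Q)) -> ((S & (S -> ~Q)) & ~R)): min(1, 1 − 0.7 + 0.4) = 0.7
(P & R) = min(0.1, 0.5) = 0.1
((~(~(~S -> Q) & (S -> ~Q)) -> ((S & (S -> ~Q)) & ~R)) -> (P & R)): min(1, 1 − 0.7 + 0.1) = 0.4
~((~(~(~S -> Q) & (S -> ~Q)) -> ((S & (S -> ~Q)) & ~R)) -> (P & R)): Łukasiewicz ¬ gives 1 − 0.4 = 0.6
(~((~(~(~S -> Q) & (S -> ~Q)) -> ((S & (S -> ~Q)) & ~R)) -> (P & R)) -> S): min(1, 1 − 0.6 + 0.4) = 0.8
~(~((~(~(~S -> Q) & (S -> ~Q)) -> ((S & (S -> ~Q)) & ~R)) -> (P & R)) -> S): Łukasiewicz ¬ gives 1 − 0.8 = 0.2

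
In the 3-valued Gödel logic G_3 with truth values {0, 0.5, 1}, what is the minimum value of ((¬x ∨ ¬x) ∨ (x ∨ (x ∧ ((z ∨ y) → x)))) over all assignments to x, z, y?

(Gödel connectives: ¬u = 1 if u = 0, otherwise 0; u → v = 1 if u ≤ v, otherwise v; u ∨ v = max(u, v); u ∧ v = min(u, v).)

The minimum is attained at x = 0.5, z = 0, y = 0:
  ¬x: Gödel ¬ of 0.5 = 0 (operand ≠ 0)
  ¬x: Gödel ¬ of 0.5 = 0 (operand ≠ 0)
  (¬x ∨ ¬x) = max(0, 0) = 0
  (z ∨ y) = max(0, 0) = 0
  ((z ∨ y) → x): 0 ≤ 0.5, so result = 1
  (x ∧ ((z ∨ y) → x)) = min(0.5, 1) = 0.5
  (x ∨ (x ∧ ((z ∨ y) → x))) = max(0.5, 0.5) = 0.5
  ((¬x ∨ ¬x) ∨ (x ∨ (x ∧ ((z ∨ y) → x)))) = max(0, 0.5) = 0.5
Checking all 27 assignments confirms none give a value below 0.50.

0.50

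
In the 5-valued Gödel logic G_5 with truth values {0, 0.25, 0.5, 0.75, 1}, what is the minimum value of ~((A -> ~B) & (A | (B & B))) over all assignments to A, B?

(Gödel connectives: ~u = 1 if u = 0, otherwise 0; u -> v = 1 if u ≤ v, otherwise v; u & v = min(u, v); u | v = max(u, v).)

0.00

The minimum is attained at A = 0, B = 0.25:
  ~B: Gödel ¬ of 0.25 = 0 (operand ≠ 0)
  (A -> ~B): 0 ≤ 0, so result = 1
  (B & B) = min(0.25, 0.25) = 0.25
  (A | (B & B)) = max(0, 0.25) = 0.25
  ((A -> ~B) & (A | (B & B))) = min(1, 0.25) = 0.25
  ~((A -> ~B) & (A | (B & B))): Gödel ¬ of 0.25 = 0 (operand ≠ 0)
Checking all 25 assignments confirms none give a value below 0.00.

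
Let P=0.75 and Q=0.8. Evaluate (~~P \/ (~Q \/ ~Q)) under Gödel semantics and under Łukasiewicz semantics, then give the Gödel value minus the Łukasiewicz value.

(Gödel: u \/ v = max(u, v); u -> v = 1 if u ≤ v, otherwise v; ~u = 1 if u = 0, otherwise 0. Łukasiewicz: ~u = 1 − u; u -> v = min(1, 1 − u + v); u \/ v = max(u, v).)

Gödel evaluation:
  ~P: Gödel ¬ of 0.75 = 0 (operand ≠ 0)
  ~~P: Gödel ¬ of 0 = 1 (operand is 0)
  ~Q: Gödel ¬ of 0.8 = 0 (operand ≠ 0)
  ~Q: Gödel ¬ of 0.8 = 0 (operand ≠ 0)
  (~Q \/ ~Q) = max(0, 0) = 0
  (~~P \/ (~Q \/ ~Q)) = max(1, 0) = 1
  Gödel value = 1
Łukasiewicz evaluation:
  ~P: Łukasiewicz ¬ gives 1 − 0.75 = 0.25
  ~~P: Łukasiewicz ¬ gives 1 − 0.25 = 0.75
  ~Q: Łukasiewicz ¬ gives 1 − 0.8 = 0.2
  ~Q: Łukasiewicz ¬ gives 1 − 0.8 = 0.2
  (~Q \/ ~Q) = max(0.2, 0.2) = 0.2
  (~~P \/ (~Q \/ ~Q)) = max(0.75, 0.2) = 0.75
  Łukasiewicz value = 0.75
Difference: 1 − 0.75 = 0.25

0.25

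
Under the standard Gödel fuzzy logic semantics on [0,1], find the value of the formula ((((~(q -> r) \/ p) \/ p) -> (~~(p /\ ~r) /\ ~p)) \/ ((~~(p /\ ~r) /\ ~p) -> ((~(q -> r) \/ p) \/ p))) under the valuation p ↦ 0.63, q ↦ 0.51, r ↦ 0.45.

1.00

(q -> r): 0.51 > 0.45, so result = 0.45
~(q -> r): Gödel ¬ of 0.45 = 0 (operand ≠ 0)
(~(q -> r) \/ p) = max(0, 0.63) = 0.63
((~(q -> r) \/ p) \/ p) = max(0.63, 0.63) = 0.63
~r: Gödel ¬ of 0.45 = 0 (operand ≠ 0)
(p /\ ~r) = min(0.63, 0) = 0
~(p /\ ~r): Gödel ¬ of 0 = 1 (operand is 0)
~~(p /\ ~r): Gödel ¬ of 1 = 0 (operand ≠ 0)
~p: Gödel ¬ of 0.63 = 0 (operand ≠ 0)
(~~(p /\ ~r) /\ ~p) = min(0, 0) = 0
(((~(q -> r) \/ p) \/ p) -> (~~(p /\ ~r) /\ ~p)): 0.63 > 0, so result = 0
~r: Gödel ¬ of 0.45 = 0 (operand ≠ 0)
(p /\ ~r) = min(0.63, 0) = 0
~(p /\ ~r): Gödel ¬ of 0 = 1 (operand is 0)
~~(p /\ ~r): Gödel ¬ of 1 = 0 (operand ≠ 0)
~p: Gödel ¬ of 0.63 = 0 (operand ≠ 0)
(~~(p /\ ~r) /\ ~p) = min(0, 0) = 0
(q -> r): 0.51 > 0.45, so result = 0.45
~(q -> r): Gödel ¬ of 0.45 = 0 (operand ≠ 0)
(~(q -> r) \/ p) = max(0, 0.63) = 0.63
((~(q -> r) \/ p) \/ p) = max(0.63, 0.63) = 0.63
((~~(p /\ ~r) /\ ~p) -> ((~(q -> r) \/ p) \/ p)): 0 ≤ 0.63, so result = 1
((((~(q -> r) \/ p) \/ p) -> (~~(p /\ ~r) /\ ~p)) \/ ((~~(p /\ ~r) /\ ~p) -> ((~(q -> r) \/ p) \/ p))) = max(0, 1) = 1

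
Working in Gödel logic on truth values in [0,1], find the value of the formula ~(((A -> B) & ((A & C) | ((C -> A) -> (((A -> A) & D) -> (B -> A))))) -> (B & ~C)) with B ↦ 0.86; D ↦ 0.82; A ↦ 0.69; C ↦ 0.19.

1.00

(A -> B): 0.69 ≤ 0.86, so result = 1
(A & C) = min(0.69, 0.19) = 0.19
(C -> A): 0.19 ≤ 0.69, so result = 1
(A -> A): 0.69 ≤ 0.69, so result = 1
((A -> A) & D) = min(1, 0.82) = 0.82
(B -> A): 0.86 > 0.69, so result = 0.69
(((A -> A) & D) -> (B -> A)): 0.82 > 0.69, so result = 0.69
((C -> A) -> (((A -> A) & D) -> (B -> A))): 1 > 0.69, so result = 0.69
((A & C) | ((C -> A) -> (((A -> A) & D) -> (B -> A)))) = max(0.19, 0.69) = 0.69
((A -> B) & ((A & C) | ((C -> A) -> (((A -> A) & D) -> (B -> A))))) = min(1, 0.69) = 0.69
~C: Gödel ¬ of 0.19 = 0 (operand ≠ 0)
(B & ~C) = min(0.86, 0) = 0
(((A -> B) & ((A & C) | ((C -> A) -> (((A -> A) & D) -> (B -> A))))) -> (B & ~C)): 0.69 > 0, so result = 0
~(((A -> B) & ((A & C) | ((C -> A) -> (((A -> A) & D) -> (B -> A))))) -> (B & ~C)): Gödel ¬ of 0 = 1 (operand is 0)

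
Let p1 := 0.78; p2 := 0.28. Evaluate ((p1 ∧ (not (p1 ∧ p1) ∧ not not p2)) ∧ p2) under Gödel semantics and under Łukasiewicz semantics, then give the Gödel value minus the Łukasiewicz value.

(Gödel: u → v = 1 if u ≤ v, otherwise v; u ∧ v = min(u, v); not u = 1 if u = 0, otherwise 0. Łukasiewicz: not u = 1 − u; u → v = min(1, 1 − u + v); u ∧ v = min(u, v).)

Gödel evaluation:
  (p1 ∧ p1) = min(0.78, 0.78) = 0.78
  not (p1 ∧ p1): Gödel ¬ of 0.78 = 0 (operand ≠ 0)
  not p2: Gödel ¬ of 0.28 = 0 (operand ≠ 0)
  not not p2: Gödel ¬ of 0 = 1 (operand is 0)
  (not (p1 ∧ p1) ∧ not not p2) = min(0, 1) = 0
  (p1 ∧ (not (p1 ∧ p1) ∧ not not p2)) = min(0.78, 0) = 0
  ((p1 ∧ (not (p1 ∧ p1) ∧ not not p2)) ∧ p2) = min(0, 0.28) = 0
  Gödel value = 0
Łukasiewicz evaluation:
  (p1 ∧ p1) = min(0.78, 0.78) = 0.78
  not (p1 ∧ p1): Łukasiewicz ¬ gives 1 − 0.78 = 0.22
  not p2: Łukasiewicz ¬ gives 1 − 0.28 = 0.72
  not not p2: Łukasiewicz ¬ gives 1 − 0.72 = 0.28
  (not (p1 ∧ p1) ∧ not not p2) = min(0.22, 0.28) = 0.22
  (p1 ∧ (not (p1 ∧ p1) ∧ not not p2)) = min(0.78, 0.22) = 0.22
  ((p1 ∧ (not (p1 ∧ p1) ∧ not not p2)) ∧ p2) = min(0.22, 0.28) = 0.22
  Łukasiewicz value = 0.22
Difference: 0 − 0.22 = -0.22

-0.22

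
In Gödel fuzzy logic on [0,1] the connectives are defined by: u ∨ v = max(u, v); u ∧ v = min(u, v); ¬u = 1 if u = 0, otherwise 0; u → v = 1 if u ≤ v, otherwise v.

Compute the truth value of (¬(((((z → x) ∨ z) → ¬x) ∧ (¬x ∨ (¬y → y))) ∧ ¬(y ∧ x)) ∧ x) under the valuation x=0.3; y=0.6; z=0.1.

0.30

(z → x): 0.1 ≤ 0.3, so result = 1
((z → x) ∨ z) = max(1, 0.1) = 1
¬x: Gödel ¬ of 0.3 = 0 (operand ≠ 0)
(((z → x) ∨ z) → ¬x): 1 > 0, so result = 0
¬x: Gödel ¬ of 0.3 = 0 (operand ≠ 0)
¬y: Gödel ¬ of 0.6 = 0 (operand ≠ 0)
(¬y → y): 0 ≤ 0.6, so result = 1
(¬x ∨ (¬y → y)) = max(0, 1) = 1
((((z → x) ∨ z) → ¬x) ∧ (¬x ∨ (¬y → y))) = min(0, 1) = 0
(y ∧ x) = min(0.6, 0.3) = 0.3
¬(y ∧ x): Gödel ¬ of 0.3 = 0 (operand ≠ 0)
(((((z → x) ∨ z) → ¬x) ∧ (¬x ∨ (¬y → y))) ∧ ¬(y ∧ x)) = min(0, 0) = 0
¬(((((z → x) ∨ z) → ¬x) ∧ (¬x ∨ (¬y → y))) ∧ ¬(y ∧ x)): Gödel ¬ of 0 = 1 (operand is 0)
(¬(((((z → x) ∨ z) → ¬x) ∧ (¬x ∨ (¬y → y))) ∧ ¬(y ∧ x)) ∧ x) = min(1, 0.3) = 0.3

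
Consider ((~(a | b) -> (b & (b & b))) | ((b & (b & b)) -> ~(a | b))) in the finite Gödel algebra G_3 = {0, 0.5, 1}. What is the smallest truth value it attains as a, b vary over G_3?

Every assignment gives 1. For instance at a = 0, b = 0:
  (a | b) = max(0, 0) = 0
  ~(a | b): Gödel ¬ of 0 = 1 (operand is 0)
  (b & b) = min(0, 0) = 0
  (b & (b & b)) = min(0, 0) = 0
  (~(a | b) -> (b & (b & b))): 1 > 0, so result = 0
  (b & b) = min(0, 0) = 0
  (b & (b & b)) = min(0, 0) = 0
  (a | b) = max(0, 0) = 0
  ~(a | b): Gödel ¬ of 0 = 1 (operand is 0)
  ((b & (b & b)) -> ~(a | b)): 0 ≤ 1, so result = 1
  ((~(a | b) -> (b & (b & b))) | ((b & (b & b)) -> ~(a | b))) = max(0, 1) = 1
All 9 assignments give value 1 — the formula is a G_3-tautology.

1.00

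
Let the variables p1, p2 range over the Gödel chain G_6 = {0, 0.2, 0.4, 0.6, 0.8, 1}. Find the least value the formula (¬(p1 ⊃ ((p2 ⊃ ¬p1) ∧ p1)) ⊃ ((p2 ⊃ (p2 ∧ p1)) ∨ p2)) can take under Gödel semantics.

The minimum is attained at p1 = 0.2, p2 = 0.4:
  ¬p1: Gödel ¬ of 0.2 = 0 (operand ≠ 0)
  (p2 ⊃ ¬p1): 0.4 > 0, so result = 0
  ((p2 ⊃ ¬p1) ∧ p1) = min(0, 0.2) = 0
  (p1 ⊃ ((p2 ⊃ ¬p1) ∧ p1)): 0.2 > 0, so result = 0
  ¬(p1 ⊃ ((p2 ⊃ ¬p1) ∧ p1)): Gödel ¬ of 0 = 1 (operand is 0)
  (p2 ∧ p1) = min(0.4, 0.2) = 0.2
  (p2 ⊃ (p2 ∧ p1)): 0.4 > 0.2, so result = 0.2
  ((p2 ⊃ (p2 ∧ p1)) ∨ p2) = max(0.2, 0.4) = 0.4
  (¬(p1 ⊃ ((p2 ⊃ ¬p1) ∧ p1)) ⊃ ((p2 ⊃ (p2 ∧ p1)) ∨ p2)): 1 > 0.4, so result = 0.4
Checking all 36 assignments confirms none give a value below 0.40.

0.40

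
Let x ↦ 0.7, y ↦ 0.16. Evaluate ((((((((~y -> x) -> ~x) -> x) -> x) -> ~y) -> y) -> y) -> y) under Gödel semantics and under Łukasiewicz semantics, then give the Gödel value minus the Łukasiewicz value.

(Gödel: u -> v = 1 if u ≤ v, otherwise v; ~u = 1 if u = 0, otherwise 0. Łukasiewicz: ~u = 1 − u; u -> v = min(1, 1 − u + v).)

Gödel evaluation:
  ~y: Gödel ¬ of 0.16 = 0 (operand ≠ 0)
  (~y -> x): 0 ≤ 0.7, so result = 1
  ~x: Gödel ¬ of 0.7 = 0 (operand ≠ 0)
  ((~y -> x) -> ~x): 1 > 0, so result = 0
  (((~y -> x) -> ~x) -> x): 0 ≤ 0.7, so result = 1
  ((((~y -> x) -> ~x) -> x) -> x): 1 > 0.7, so result = 0.7
  ~y: Gödel ¬ of 0.16 = 0 (operand ≠ 0)
  (((((~y -> x) -> ~x) -> x) -> x) -> ~y): 0.7 > 0, so result = 0
  ((((((~y -> x) -> ~x) -> x) -> x) -> ~y) -> y): 0 ≤ 0.16, so result = 1
  (((((((~y -> x) -> ~x) -> x) -> x) -> ~y) -> y) -> y): 1 > 0.16, so result = 0.16
  ((((((((~y -> x) -> ~x) -> x) -> x) -> ~y) -> y) -> y) -> y): 0.16 ≤ 0.16, so result = 1
  Gödel value = 1
Łukasiewicz evaluation:
  ~y: Łukasiewicz ¬ gives 1 − 0.16 = 0.84
  (~y -> x): min(1, 1 − 0.84 + 0.7) = 0.86
  ~x: Łukasiewicz ¬ gives 1 − 0.7 = 0.3
  ((~y -> x) -> ~x): min(1, 1 − 0.86 + 0.3) = 0.44
  (((~y -> x) -> ~x) -> x): min(1, 1 − 0.44 + 0.7) = 1
  ((((~y -> x) -> ~x) -> x) -> x): min(1, 1 − 1 + 0.7) = 0.7
  ~y: Łukasiewicz ¬ gives 1 − 0.16 = 0.84
  (((((~y -> x) -> ~x) -> x) -> x) -> ~y): min(1, 1 − 0.7 + 0.84) = 1
  ((((((~y -> x) -> ~x) -> x) -> x) -> ~y) -> y): min(1, 1 − 1 + 0.16) = 0.16
  (((((((~y -> x) -> ~x) -> x) -> x) -> ~y) -> y) -> y): min(1, 1 − 0.16 + 0.16) = 1
  ((((((((~y -> x) -> ~x) -> x) -> x) -> ~y) -> y) -> y) -> y): min(1, 1 − 1 + 0.16) = 0.16
  Łukasiewicz value = 0.16
Difference: 1 − 0.16 = 0.84

0.84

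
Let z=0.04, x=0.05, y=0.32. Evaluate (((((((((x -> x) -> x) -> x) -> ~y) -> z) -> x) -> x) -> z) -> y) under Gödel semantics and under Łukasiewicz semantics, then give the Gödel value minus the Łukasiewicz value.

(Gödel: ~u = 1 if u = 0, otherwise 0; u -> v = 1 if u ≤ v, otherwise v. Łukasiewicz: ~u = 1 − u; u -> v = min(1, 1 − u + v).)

0.36

Gödel evaluation:
  (x -> x): 0.05 ≤ 0.05, so result = 1
  ((x -> x) -> x): 1 > 0.05, so result = 0.05
  (((x -> x) -> x) -> x): 0.05 ≤ 0.05, so result = 1
  ~y: Gödel ¬ of 0.32 = 0 (operand ≠ 0)
  ((((x -> x) -> x) -> x) -> ~y): 1 > 0, so result = 0
  (((((x -> x) -> x) -> x) -> ~y) -> z): 0 ≤ 0.04, so result = 1
  ((((((x -> x) -> x) -> x) -> ~y) -> z) -> x): 1 > 0.05, so result = 0.05
  (((((((x -> x) -> x) -> x) -> ~y) -> z) -> x) -> x): 0.05 ≤ 0.05, so result = 1
  ((((((((x -> x) -> x) -> x) -> ~y) -> z) -> x) -> x) -> z): 1 > 0.04, so result = 0.04
  (((((((((x -> x) -> x) -> x) -> ~y) -> z) -> x) -> x) -> z) -> y): 0.04 ≤ 0.32, so result = 1
  Gödel value = 1
Łukasiewicz evaluation:
  (x -> x): min(1, 1 − 0.05 + 0.05) = 1
  ((x -> x) -> x): min(1, 1 − 1 + 0.05) = 0.05
  (((x -> x) -> x) -> x): min(1, 1 − 0.05 + 0.05) = 1
  ~y: Łukasiewicz ¬ gives 1 − 0.32 = 0.68
  ((((x -> x) -> x) -> x) -> ~y): min(1, 1 − 1 + 0.68) = 0.68
  (((((x -> x) -> x) -> x) -> ~y) -> z): min(1, 1 − 0.68 + 0.04) = 0.36
  ((((((x -> x) -> x) -> x) -> ~y) -> z) -> x): min(1, 1 − 0.36 + 0.05) = 0.69
  (((((((x -> x) -> x) -> x) -> ~y) -> z) -> x) -> x): min(1, 1 − 0.69 + 0.05) = 0.36
  ((((((((x -> x) -> x) -> x) -> ~y) -> z) -> x) -> x) -> z): min(1, 1 − 0.36 + 0.04) = 0.68
  (((((((((x -> x) -> x) -> x) -> ~y) -> z) -> x) -> x) -> z) -> y): min(1, 1 − 0.68 + 0.32) = 0.64
  Łukasiewicz value = 0.64
Difference: 1 − 0.64 = 0.36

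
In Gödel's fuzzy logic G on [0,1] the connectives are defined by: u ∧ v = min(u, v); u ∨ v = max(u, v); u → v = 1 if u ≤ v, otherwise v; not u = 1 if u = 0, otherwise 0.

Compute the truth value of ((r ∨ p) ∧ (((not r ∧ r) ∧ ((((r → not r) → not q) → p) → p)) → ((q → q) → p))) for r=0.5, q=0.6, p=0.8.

(r ∨ p) = max(0.5, 0.8) = 0.8
not r: Gödel ¬ of 0.5 = 0 (operand ≠ 0)
(not r ∧ r) = min(0, 0.5) = 0
not r: Gödel ¬ of 0.5 = 0 (operand ≠ 0)
(r → not r): 0.5 > 0, so result = 0
not q: Gödel ¬ of 0.6 = 0 (operand ≠ 0)
((r → not r) → not q): 0 ≤ 0, so result = 1
(((r → not r) → not q) → p): 1 > 0.8, so result = 0.8
((((r → not r) → not q) → p) → p): 0.8 ≤ 0.8, so result = 1
((not r ∧ r) ∧ ((((r → not r) → not q) → p) → p)) = min(0, 1) = 0
(q → q): 0.6 ≤ 0.6, so result = 1
((q → q) → p): 1 > 0.8, so result = 0.8
(((not r ∧ r) ∧ ((((r → not r) → not q) → p) → p)) → ((q → q) → p)): 0 ≤ 0.8, so result = 1
((r ∨ p) ∧ (((not r ∧ r) ∧ ((((r → not r) → not q) → p) → p)) → ((q → q) → p))) = min(0.8, 1) = 0.8

0.80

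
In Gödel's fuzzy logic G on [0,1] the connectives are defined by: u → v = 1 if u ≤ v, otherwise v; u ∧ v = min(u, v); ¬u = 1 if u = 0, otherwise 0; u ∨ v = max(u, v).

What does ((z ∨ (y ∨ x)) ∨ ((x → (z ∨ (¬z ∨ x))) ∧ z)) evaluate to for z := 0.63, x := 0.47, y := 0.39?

(y ∨ x) = max(0.39, 0.47) = 0.47
(z ∨ (y ∨ x)) = max(0.63, 0.47) = 0.63
¬z: Gödel ¬ of 0.63 = 0 (operand ≠ 0)
(¬z ∨ x) = max(0, 0.47) = 0.47
(z ∨ (¬z ∨ x)) = max(0.63, 0.47) = 0.63
(x → (z ∨ (¬z ∨ x))): 0.47 ≤ 0.63, so result = 1
((x → (z ∨ (¬z ∨ x))) ∧ z) = min(1, 0.63) = 0.63
((z ∨ (y ∨ x)) ∨ ((x → (z ∨ (¬z ∨ x))) ∧ z)) = max(0.63, 0.63) = 0.63

0.63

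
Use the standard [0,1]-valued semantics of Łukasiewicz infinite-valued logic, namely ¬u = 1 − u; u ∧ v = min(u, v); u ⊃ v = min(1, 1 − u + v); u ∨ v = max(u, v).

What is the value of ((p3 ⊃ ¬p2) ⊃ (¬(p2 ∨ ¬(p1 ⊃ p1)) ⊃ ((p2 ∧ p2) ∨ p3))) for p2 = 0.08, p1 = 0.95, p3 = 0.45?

0.53

¬p2: Łukasiewicz ¬ gives 1 − 0.08 = 0.92
(p3 ⊃ ¬p2): min(1, 1 − 0.45 + 0.92) = 1
(p1 ⊃ p1): min(1, 1 − 0.95 + 0.95) = 1
¬(p1 ⊃ p1): Łukasiewicz ¬ gives 1 − 1 = 0
(p2 ∨ ¬(p1 ⊃ p1)) = max(0.08, 0) = 0.08
¬(p2 ∨ ¬(p1 ⊃ p1)): Łukasiewicz ¬ gives 1 − 0.08 = 0.92
(p2 ∧ p2) = min(0.08, 0.08) = 0.08
((p2 ∧ p2) ∨ p3) = max(0.08, 0.45) = 0.45
(¬(p2 ∨ ¬(p1 ⊃ p1)) ⊃ ((p2 ∧ p2) ∨ p3)): min(1, 1 − 0.92 + 0.45) = 0.53
((p3 ⊃ ¬p2) ⊃ (¬(p2 ∨ ¬(p1 ⊃ p1)) ⊃ ((p2 ∧ p2) ∨ p3))): min(1, 1 − 1 + 0.53) = 0.53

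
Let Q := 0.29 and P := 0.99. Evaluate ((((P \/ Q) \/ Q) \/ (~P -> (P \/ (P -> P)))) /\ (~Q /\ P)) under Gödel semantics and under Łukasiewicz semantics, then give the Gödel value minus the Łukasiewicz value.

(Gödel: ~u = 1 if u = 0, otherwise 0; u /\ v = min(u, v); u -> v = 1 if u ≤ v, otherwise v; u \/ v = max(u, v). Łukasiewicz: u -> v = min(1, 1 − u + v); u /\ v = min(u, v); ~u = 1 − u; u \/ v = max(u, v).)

Gödel evaluation:
  (P \/ Q) = max(0.99, 0.29) = 0.99
  ((P \/ Q) \/ Q) = max(0.99, 0.29) = 0.99
  ~P: Gödel ¬ of 0.99 = 0 (operand ≠ 0)
  (P -> P): 0.99 ≤ 0.99, so result = 1
  (P \/ (P -> P)) = max(0.99, 1) = 1
  (~P -> (P \/ (P -> P))): 0 ≤ 1, so result = 1
  (((P \/ Q) \/ Q) \/ (~P -> (P \/ (P -> P)))) = max(0.99, 1) = 1
  ~Q: Gödel ¬ of 0.29 = 0 (operand ≠ 0)
  (~Q /\ P) = min(0, 0.99) = 0
  ((((P \/ Q) \/ Q) \/ (~P -> (P \/ (P -> P)))) /\ (~Q /\ P)) = min(1, 0) = 0
  Gödel value = 0
Łukasiewicz evaluation:
  (P \/ Q) = max(0.99, 0.29) = 0.99
  ((P \/ Q) \/ Q) = max(0.99, 0.29) = 0.99
  ~P: Łukasiewicz ¬ gives 1 − 0.99 = 0.01
  (P -> P): min(1, 1 − 0.99 + 0.99) = 1
  (P \/ (P -> P)) = max(0.99, 1) = 1
  (~P -> (P \/ (P -> P))): min(1, 1 − 0.01 + 1) = 1
  (((P \/ Q) \/ Q) \/ (~P -> (P \/ (P -> P)))) = max(0.99, 1) = 1
  ~Q: Łukasiewicz ¬ gives 1 − 0.29 = 0.71
  (~Q /\ P) = min(0.71, 0.99) = 0.71
  ((((P \/ Q) \/ Q) \/ (~P -> (P \/ (P -> P)))) /\ (~Q /\ P)) = min(1, 0.71) = 0.71
  Łukasiewicz value = 0.71
Difference: 0 − 0.71 = -0.71

-0.71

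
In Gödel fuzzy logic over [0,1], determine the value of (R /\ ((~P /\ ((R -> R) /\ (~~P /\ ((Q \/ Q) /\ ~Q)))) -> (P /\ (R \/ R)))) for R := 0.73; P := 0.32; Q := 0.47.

0.73

~P: Gödel ¬ of 0.32 = 0 (operand ≠ 0)
(R -> R): 0.73 ≤ 0.73, so result = 1
~P: Gödel ¬ of 0.32 = 0 (operand ≠ 0)
~~P: Gödel ¬ of 0 = 1 (operand is 0)
(Q \/ Q) = max(0.47, 0.47) = 0.47
~Q: Gödel ¬ of 0.47 = 0 (operand ≠ 0)
((Q \/ Q) /\ ~Q) = min(0.47, 0) = 0
(~~P /\ ((Q \/ Q) /\ ~Q)) = min(1, 0) = 0
((R -> R) /\ (~~P /\ ((Q \/ Q) /\ ~Q))) = min(1, 0) = 0
(~P /\ ((R -> R) /\ (~~P /\ ((Q \/ Q) /\ ~Q)))) = min(0, 0) = 0
(R \/ R) = max(0.73, 0.73) = 0.73
(P /\ (R \/ R)) = min(0.32, 0.73) = 0.32
((~P /\ ((R -> R) /\ (~~P /\ ((Q \/ Q) /\ ~Q)))) -> (P /\ (R \/ R))): 0 ≤ 0.32, so result = 1
(R /\ ((~P /\ ((R -> R) /\ (~~P /\ ((Q \/ Q) /\ ~Q)))) -> (P /\ (R \/ R)))) = min(0.73, 1) = 0.73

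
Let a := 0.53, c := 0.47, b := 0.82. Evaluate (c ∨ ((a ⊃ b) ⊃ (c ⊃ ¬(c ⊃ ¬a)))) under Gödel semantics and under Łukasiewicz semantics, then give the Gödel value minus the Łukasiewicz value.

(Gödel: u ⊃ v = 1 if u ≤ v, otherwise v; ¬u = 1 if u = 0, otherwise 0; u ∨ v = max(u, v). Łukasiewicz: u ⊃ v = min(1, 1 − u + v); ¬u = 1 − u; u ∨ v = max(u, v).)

0.47

Gödel evaluation:
  (a ⊃ b): 0.53 ≤ 0.82, so result = 1
  ¬a: Gödel ¬ of 0.53 = 0 (operand ≠ 0)
  (c ⊃ ¬a): 0.47 > 0, so result = 0
  ¬(c ⊃ ¬a): Gödel ¬ of 0 = 1 (operand is 0)
  (c ⊃ ¬(c ⊃ ¬a)): 0.47 ≤ 1, so result = 1
  ((a ⊃ b) ⊃ (c ⊃ ¬(c ⊃ ¬a))): 1 ≤ 1, so result = 1
  (c ∨ ((a ⊃ b) ⊃ (c ⊃ ¬(c ⊃ ¬a)))) = max(0.47, 1) = 1
  Gödel value = 1
Łukasiewicz evaluation:
  (a ⊃ b): min(1, 1 − 0.53 + 0.82) = 1
  ¬a: Łukasiewicz ¬ gives 1 − 0.53 = 0.47
  (c ⊃ ¬a): min(1, 1 − 0.47 + 0.47) = 1
  ¬(c ⊃ ¬a): Łukasiewicz ¬ gives 1 − 1 = 0
  (c ⊃ ¬(c ⊃ ¬a)): min(1, 1 − 0.47 + 0) = 0.53
  ((a ⊃ b) ⊃ (c ⊃ ¬(c ⊃ ¬a))): min(1, 1 − 1 + 0.53) = 0.53
  (c ∨ ((a ⊃ b) ⊃ (c ⊃ ¬(c ⊃ ¬a)))) = max(0.47, 0.53) = 0.53
  Łukasiewicz value = 0.53
Difference: 1 − 0.53 = 0.47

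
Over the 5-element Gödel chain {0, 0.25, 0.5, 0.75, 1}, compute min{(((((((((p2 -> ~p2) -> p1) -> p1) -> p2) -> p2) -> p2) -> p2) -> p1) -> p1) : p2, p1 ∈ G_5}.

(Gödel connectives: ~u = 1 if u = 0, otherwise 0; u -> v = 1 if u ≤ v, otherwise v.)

0.25

The minimum is attained at p2 = 0.25, p1 = 0.25:
  ~p2: Gödel ¬ of 0.25 = 0 (operand ≠ 0)
  (p2 -> ~p2): 0.25 > 0, so result = 0
  ((p2 -> ~p2) -> p1): 0 ≤ 0.25, so result = 1
  (((p2 -> ~p2) -> p1) -> p1): 1 > 0.25, so result = 0.25
  ((((p2 -> ~p2) -> p1) -> p1) -> p2): 0.25 ≤ 0.25, so result = 1
  (((((p2 -> ~p2) -> p1) -> p1) -> p2) -> p2): 1 > 0.25, so result = 0.25
  ((((((p2 -> ~p2) -> p1) -> p1) -> p2) -> p2) -> p2): 0.25 ≤ 0.25, so result = 1
  (((((((p2 -> ~p2) -> p1) -> p1) -> p2) -> p2) -> p2) -> p2): 1 > 0.25, so result = 0.25
  ((((((((p2 -> ~p2) -> p1) -> p1) -> p2) -> p2) -> p2) -> p2) -> p1): 0.25 ≤ 0.25, so result = 1
  (((((((((p2 -> ~p2) -> p1) -> p1) -> p2) -> p2) -> p2) -> p2) -> p1) -> p1): 1 > 0.25, so result = 0.25
Checking all 25 assignments confirms none give a value below 0.25.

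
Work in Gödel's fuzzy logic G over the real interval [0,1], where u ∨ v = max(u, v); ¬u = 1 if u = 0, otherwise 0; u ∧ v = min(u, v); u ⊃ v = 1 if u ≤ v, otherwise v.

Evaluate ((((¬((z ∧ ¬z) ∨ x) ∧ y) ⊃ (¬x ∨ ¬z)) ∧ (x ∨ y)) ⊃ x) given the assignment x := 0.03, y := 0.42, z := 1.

¬z: Gödel ¬ of 1 = 0 (operand ≠ 0)
(z ∧ ¬z) = min(1, 0) = 0
((z ∧ ¬z) ∨ x) = max(0, 0.03) = 0.03
¬((z ∧ ¬z) ∨ x): Gödel ¬ of 0.03 = 0 (operand ≠ 0)
(¬((z ∧ ¬z) ∨ x) ∧ y) = min(0, 0.42) = 0
¬x: Gödel ¬ of 0.03 = 0 (operand ≠ 0)
¬z: Gödel ¬ of 1 = 0 (operand ≠ 0)
(¬x ∨ ¬z) = max(0, 0) = 0
((¬((z ∧ ¬z) ∨ x) ∧ y) ⊃ (¬x ∨ ¬z)): 0 ≤ 0, so result = 1
(x ∨ y) = max(0.03, 0.42) = 0.42
(((¬((z ∧ ¬z) ∨ x) ∧ y) ⊃ (¬x ∨ ¬z)) ∧ (x ∨ y)) = min(1, 0.42) = 0.42
((((¬((z ∧ ¬z) ∨ x) ∧ y) ⊃ (¬x ∨ ¬z)) ∧ (x ∨ y)) ⊃ x): 0.42 > 0.03, so result = 0.03

0.03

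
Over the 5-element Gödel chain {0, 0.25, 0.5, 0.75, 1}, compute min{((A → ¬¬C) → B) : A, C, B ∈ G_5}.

0.00

The minimum is attained at A = 0, C = 0, B = 0:
  ¬C: Gödel ¬ of 0 = 1 (operand is 0)
  ¬¬C: Gödel ¬ of 1 = 0 (operand ≠ 0)
  (A → ¬¬C): 0 ≤ 0, so result = 1
  ((A → ¬¬C) → B): 1 > 0, so result = 0
Checking all 125 assignments confirms none give a value below 0.00.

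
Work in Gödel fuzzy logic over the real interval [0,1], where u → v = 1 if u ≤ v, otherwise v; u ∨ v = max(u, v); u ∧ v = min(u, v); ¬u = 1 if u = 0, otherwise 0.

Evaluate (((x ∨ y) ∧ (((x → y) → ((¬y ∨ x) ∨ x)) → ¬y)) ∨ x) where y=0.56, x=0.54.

0.54

(x ∨ y) = max(0.54, 0.56) = 0.56
(x → y): 0.54 ≤ 0.56, so result = 1
¬y: Gödel ¬ of 0.56 = 0 (operand ≠ 0)
(¬y ∨ x) = max(0, 0.54) = 0.54
((¬y ∨ x) ∨ x) = max(0.54, 0.54) = 0.54
((x → y) → ((¬y ∨ x) ∨ x)): 1 > 0.54, so result = 0.54
¬y: Gödel ¬ of 0.56 = 0 (operand ≠ 0)
(((x → y) → ((¬y ∨ x) ∨ x)) → ¬y): 0.54 > 0, so result = 0
((x ∨ y) ∧ (((x → y) → ((¬y ∨ x) ∨ x)) → ¬y)) = min(0.56, 0) = 0
(((x ∨ y) ∧ (((x → y) → ((¬y ∨ x) ∨ x)) → ¬y)) ∨ x) = max(0, 0.54) = 0.54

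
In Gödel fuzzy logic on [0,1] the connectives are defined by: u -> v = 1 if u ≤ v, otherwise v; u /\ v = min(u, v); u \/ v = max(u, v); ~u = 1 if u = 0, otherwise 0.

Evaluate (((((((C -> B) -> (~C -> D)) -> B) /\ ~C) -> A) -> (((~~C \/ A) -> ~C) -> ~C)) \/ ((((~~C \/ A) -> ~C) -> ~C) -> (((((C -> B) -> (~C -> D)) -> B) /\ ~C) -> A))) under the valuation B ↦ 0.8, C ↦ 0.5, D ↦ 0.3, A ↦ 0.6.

1.00

(C -> B): 0.5 ≤ 0.8, so result = 1
~C: Gödel ¬ of 0.5 = 0 (operand ≠ 0)
(~C -> D): 0 ≤ 0.3, so result = 1
((C -> B) -> (~C -> D)): 1 ≤ 1, so result = 1
(((C -> B) -> (~C -> D)) -> B): 1 > 0.8, so result = 0.8
~C: Gödel ¬ of 0.5 = 0 (operand ≠ 0)
((((C -> B) -> (~C -> D)) -> B) /\ ~C) = min(0.8, 0) = 0
(((((C -> B) -> (~C -> D)) -> B) /\ ~C) -> A): 0 ≤ 0.6, so result = 1
~C: Gödel ¬ of 0.5 = 0 (operand ≠ 0)
~~C: Gödel ¬ of 0 = 1 (operand is 0)
(~~C \/ A) = max(1, 0.6) = 1
~C: Gödel ¬ of 0.5 = 0 (operand ≠ 0)
((~~C \/ A) -> ~C): 1 > 0, so result = 0
~C: Gödel ¬ of 0.5 = 0 (operand ≠ 0)
(((~~C \/ A) -> ~C) -> ~C): 0 ≤ 0, so result = 1
((((((C -> B) -> (~C -> D)) -> B) /\ ~C) -> A) -> (((~~C \/ A) -> ~C) -> ~C)): 1 ≤ 1, so result = 1
~C: Gödel ¬ of 0.5 = 0 (operand ≠ 0)
~~C: Gödel ¬ of 0 = 1 (operand is 0)
(~~C \/ A) = max(1, 0.6) = 1
~C: Gödel ¬ of 0.5 = 0 (operand ≠ 0)
((~~C \/ A) -> ~C): 1 > 0, so result = 0
~C: Gödel ¬ of 0.5 = 0 (operand ≠ 0)
(((~~C \/ A) -> ~C) -> ~C): 0 ≤ 0, so result = 1
(C -> B): 0.5 ≤ 0.8, so result = 1
~C: Gödel ¬ of 0.5 = 0 (operand ≠ 0)
(~C -> D): 0 ≤ 0.3, so result = 1
((C -> B) -> (~C -> D)): 1 ≤ 1, so result = 1
(((C -> B) -> (~C -> D)) -> B): 1 > 0.8, so result = 0.8
~C: Gödel ¬ of 0.5 = 0 (operand ≠ 0)
((((C -> B) -> (~C -> D)) -> B) /\ ~C) = min(0.8, 0) = 0
(((((C -> B) -> (~C -> D)) -> B) /\ ~C) -> A): 0 ≤ 0.6, so result = 1
((((~~C \/ A) -> ~C) -> ~C) -> (((((C -> B) -> (~C -> D)) -> B) /\ ~C) -> A)): 1 ≤ 1, so result = 1
(((((((C -> B) -> (~C -> D)) -> B) /\ ~C) -> A) -> (((~~C \/ A) -> ~C) -> ~C)) \/ ((((~~C \/ A) -> ~C) -> ~C) -> (((((C -> B) -> (~C -> D)) -> B) /\ ~C) -> A))) = max(1, 1) = 1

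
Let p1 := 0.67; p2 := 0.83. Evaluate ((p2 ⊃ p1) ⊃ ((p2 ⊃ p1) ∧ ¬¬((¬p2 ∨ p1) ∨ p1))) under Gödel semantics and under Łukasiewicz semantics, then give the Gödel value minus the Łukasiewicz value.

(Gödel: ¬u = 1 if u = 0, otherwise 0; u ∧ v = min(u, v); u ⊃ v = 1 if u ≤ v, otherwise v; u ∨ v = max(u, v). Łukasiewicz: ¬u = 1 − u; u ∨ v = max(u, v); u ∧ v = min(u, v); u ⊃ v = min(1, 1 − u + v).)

0.17

Gödel evaluation:
  (p2 ⊃ p1): 0.83 > 0.67, so result = 0.67
  (p2 ⊃ p1): 0.83 > 0.67, so result = 0.67
  ¬p2: Gödel ¬ of 0.83 = 0 (operand ≠ 0)
  (¬p2 ∨ p1) = max(0, 0.67) = 0.67
  ((¬p2 ∨ p1) ∨ p1) = max(0.67, 0.67) = 0.67
  ¬((¬p2 ∨ p1) ∨ p1): Gödel ¬ of 0.67 = 0 (operand ≠ 0)
  ¬¬((¬p2 ∨ p1) ∨ p1): Gödel ¬ of 0 = 1 (operand is 0)
  ((p2 ⊃ p1) ∧ ¬¬((¬p2 ∨ p1) ∨ p1)) = min(0.67, 1) = 0.67
  ((p2 ⊃ p1) ⊃ ((p2 ⊃ p1) ∧ ¬¬((¬p2 ∨ p1) ∨ p1))): 0.67 ≤ 0.67, so result = 1
  Gödel value = 1
Łukasiewicz evaluation:
  (p2 ⊃ p1): min(1, 1 − 0.83 + 0.67) = 0.84
  (p2 ⊃ p1): min(1, 1 − 0.83 + 0.67) = 0.84
  ¬p2: Łukasiewicz ¬ gives 1 − 0.83 = 0.17
  (¬p2 ∨ p1) = max(0.17, 0.67) = 0.67
  ((¬p2 ∨ p1) ∨ p1) = max(0.67, 0.67) = 0.67
  ¬((¬p2 ∨ p1) ∨ p1): Łukasiewicz ¬ gives 1 − 0.67 = 0.33
  ¬¬((¬p2 ∨ p1) ∨ p1): Łukasiewicz ¬ gives 1 − 0.33 = 0.67
  ((p2 ⊃ p1) ∧ ¬¬((¬p2 ∨ p1) ∨ p1)) = min(0.84, 0.67) = 0.67
  ((p2 ⊃ p1) ⊃ ((p2 ⊃ p1) ∧ ¬¬((¬p2 ∨ p1) ∨ p1))): min(1, 1 − 0.84 + 0.67) = 0.83
  Łukasiewicz value = 0.83
Difference: 1 − 0.83 = 0.17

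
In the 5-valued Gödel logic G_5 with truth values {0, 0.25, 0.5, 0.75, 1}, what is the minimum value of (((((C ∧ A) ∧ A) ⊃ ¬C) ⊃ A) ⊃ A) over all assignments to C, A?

The minimum is attained at C = 0.25, A = 0.25:
  (C ∧ A) = min(0.25, 0.25) = 0.25
  ((C ∧ A) ∧ A) = min(0.25, 0.25) = 0.25
  ¬C: Gödel ¬ of 0.25 = 0 (operand ≠ 0)
  (((C ∧ A) ∧ A) ⊃ ¬C): 0.25 > 0, so result = 0
  ((((C ∧ A) ∧ A) ⊃ ¬C) ⊃ A): 0 ≤ 0.25, so result = 1
  (((((C ∧ A) ∧ A) ⊃ ¬C) ⊃ A) ⊃ A): 1 > 0.25, so result = 0.25
Checking all 25 assignments confirms none give a value below 0.25.

0.25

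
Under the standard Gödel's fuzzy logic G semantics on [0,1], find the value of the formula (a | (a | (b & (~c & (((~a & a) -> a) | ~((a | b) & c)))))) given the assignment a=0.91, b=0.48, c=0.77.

~c: Gödel ¬ of 0.77 = 0 (operand ≠ 0)
~a: Gödel ¬ of 0.91 = 0 (operand ≠ 0)
(~a & a) = min(0, 0.91) = 0
((~a & a) -> a): 0 ≤ 0.91, so result = 1
(a | b) = max(0.91, 0.48) = 0.91
((a | b) & c) = min(0.91, 0.77) = 0.77
~((a | b) & c): Gödel ¬ of 0.77 = 0 (operand ≠ 0)
(((~a & a) -> a) | ~((a | b) & c)) = max(1, 0) = 1
(~c & (((~a & a) -> a) | ~((a | b) & c))) = min(0, 1) = 0
(b & (~c & (((~a & a) -> a) | ~((a | b) & c)))) = min(0.48, 0) = 0
(a | (b & (~c & (((~a & a) -> a) | ~((a | b) & c))))) = max(0.91, 0) = 0.91
(a | (a | (b & (~c & (((~a & a) -> a) | ~((a | b) & c)))))) = max(0.91, 0.91) = 0.91

0.91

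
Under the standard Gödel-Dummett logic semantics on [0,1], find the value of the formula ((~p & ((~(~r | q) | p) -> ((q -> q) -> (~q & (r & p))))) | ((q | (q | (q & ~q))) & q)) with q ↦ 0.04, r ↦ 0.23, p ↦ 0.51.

~p: Gödel ¬ of 0.51 = 0 (operand ≠ 0)
~r: Gödel ¬ of 0.23 = 0 (operand ≠ 0)
(~r | q) = max(0, 0.04) = 0.04
~(~r | q): Gödel ¬ of 0.04 = 0 (operand ≠ 0)
(~(~r | q) | p) = max(0, 0.51) = 0.51
(q -> q): 0.04 ≤ 0.04, so result = 1
~q: Gödel ¬ of 0.04 = 0 (operand ≠ 0)
(r & p) = min(0.23, 0.51) = 0.23
(~q & (r & p)) = min(0, 0.23) = 0
((q -> q) -> (~q & (r & p))): 1 > 0, so result = 0
((~(~r | q) | p) -> ((q -> q) -> (~q & (r & p)))): 0.51 > 0, so result = 0
(~p & ((~(~r | q) | p) -> ((q -> q) -> (~q & (r & p))))) = min(0, 0) = 0
~q: Gödel ¬ of 0.04 = 0 (operand ≠ 0)
(q & ~q) = min(0.04, 0) = 0
(q | (q & ~q)) = max(0.04, 0) = 0.04
(q | (q | (q & ~q))) = max(0.04, 0.04) = 0.04
((q | (q | (q & ~q))) & q) = min(0.04, 0.04) = 0.04
((~p & ((~(~r | q) | p) -> ((q -> q) -> (~q & (r & p))))) | ((q | (q | (q & ~q))) & q)) = max(0, 0.04) = 0.04

0.04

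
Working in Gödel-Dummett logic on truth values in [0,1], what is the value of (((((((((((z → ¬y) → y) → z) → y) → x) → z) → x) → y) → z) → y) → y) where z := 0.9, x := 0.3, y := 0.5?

¬y: Gödel ¬ of 0.5 = 0 (operand ≠ 0)
(z → ¬y): 0.9 > 0, so result = 0
((z → ¬y) → y): 0 ≤ 0.5, so result = 1
(((z → ¬y) → y) → z): 1 > 0.9, so result = 0.9
((((z → ¬y) → y) → z) → y): 0.9 > 0.5, so result = 0.5
(((((z → ¬y) → y) → z) → y) → x): 0.5 > 0.3, so result = 0.3
((((((z → ¬y) → y) → z) → y) → x) → z): 0.3 ≤ 0.9, so result = 1
(((((((z → ¬y) → y) → z) → y) → x) → z) → x): 1 > 0.3, so result = 0.3
((((((((z → ¬y) → y) → z) → y) → x) → z) → x) → y): 0.3 ≤ 0.5, so result = 1
(((((((((z → ¬y) → y) → z) → y) → x) → z) → x) → y) → z): 1 > 0.9, so result = 0.9
((((((((((z → ¬y) → y) → z) → y) → x) → z) → x) → y) → z) → y): 0.9 > 0.5, so result = 0.5
(((((((((((z → ¬y) → y) → z) → y) → x) → z) → x) → y) → z) → y) → y): 0.5 ≤ 0.5, so result = 1

1.00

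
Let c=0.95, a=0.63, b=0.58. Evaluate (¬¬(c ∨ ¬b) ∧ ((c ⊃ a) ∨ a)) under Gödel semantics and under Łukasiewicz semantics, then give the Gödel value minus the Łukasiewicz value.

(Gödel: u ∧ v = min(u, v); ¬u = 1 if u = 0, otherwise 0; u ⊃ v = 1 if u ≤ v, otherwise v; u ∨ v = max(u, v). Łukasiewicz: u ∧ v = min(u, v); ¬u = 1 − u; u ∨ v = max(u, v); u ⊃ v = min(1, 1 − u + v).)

-0.05

Gödel evaluation:
  ¬b: Gödel ¬ of 0.58 = 0 (operand ≠ 0)
  (c ∨ ¬b) = max(0.95, 0) = 0.95
  ¬(c ∨ ¬b): Gödel ¬ of 0.95 = 0 (operand ≠ 0)
  ¬¬(c ∨ ¬b): Gödel ¬ of 0 = 1 (operand is 0)
  (c ⊃ a): 0.95 > 0.63, so result = 0.63
  ((c ⊃ a) ∨ a) = max(0.63, 0.63) = 0.63
  (¬¬(c ∨ ¬b) ∧ ((c ⊃ a) ∨ a)) = min(1, 0.63) = 0.63
  Gödel value = 0.63
Łukasiewicz evaluation:
  ¬b: Łukasiewicz ¬ gives 1 − 0.58 = 0.42
  (c ∨ ¬b) = max(0.95, 0.42) = 0.95
  ¬(c ∨ ¬b): Łukasiewicz ¬ gives 1 − 0.95 = 0.05
  ¬¬(c ∨ ¬b): Łukasiewicz ¬ gives 1 − 0.05 = 0.95
  (c ⊃ a): min(1, 1 − 0.95 + 0.63) = 0.68
  ((c ⊃ a) ∨ a) = max(0.68, 0.63) = 0.68
  (¬¬(c ∨ ¬b) ∧ ((c ⊃ a) ∨ a)) = min(0.95, 0.68) = 0.68
  Łukasiewicz value = 0.68
Difference: 0.63 − 0.68 = -0.05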